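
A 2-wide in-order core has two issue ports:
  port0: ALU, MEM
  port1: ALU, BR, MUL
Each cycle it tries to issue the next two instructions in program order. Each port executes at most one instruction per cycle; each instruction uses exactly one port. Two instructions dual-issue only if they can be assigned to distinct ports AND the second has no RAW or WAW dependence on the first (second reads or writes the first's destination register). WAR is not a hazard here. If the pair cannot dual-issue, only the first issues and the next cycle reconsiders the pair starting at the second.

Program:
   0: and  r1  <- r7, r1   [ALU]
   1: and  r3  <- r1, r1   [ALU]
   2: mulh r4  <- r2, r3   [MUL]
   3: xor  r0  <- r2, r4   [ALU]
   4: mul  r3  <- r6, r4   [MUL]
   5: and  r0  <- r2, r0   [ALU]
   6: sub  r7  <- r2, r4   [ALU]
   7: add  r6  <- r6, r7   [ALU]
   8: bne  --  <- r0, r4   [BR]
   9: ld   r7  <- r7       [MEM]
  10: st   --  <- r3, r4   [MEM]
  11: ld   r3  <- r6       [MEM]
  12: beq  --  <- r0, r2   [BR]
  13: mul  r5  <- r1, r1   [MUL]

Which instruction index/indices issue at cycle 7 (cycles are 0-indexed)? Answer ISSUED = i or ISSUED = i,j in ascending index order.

[0] i0  and.ALU  -- RAW r1
[1] i1  and.ALU  -- RAW r3
[2] i2  mulh.MUL  -- RAW r4
[3] i3/i4  xor.ALU/mul.MUL  -- pair
[4] i5/i6  and.ALU/sub.ALU  -- pair
[5] i7/i8  add.ALU/bne.BR  -- pair
[6] i9  ld.MEM  -- no-port MEM/MEM
[7] i10  st.MEM  -- no-port MEM/MEM
[8] i11/i12  ld.MEM/beq.BR  -- pair
[9] i13  mul.MUL  -- tail

ISSUED = 10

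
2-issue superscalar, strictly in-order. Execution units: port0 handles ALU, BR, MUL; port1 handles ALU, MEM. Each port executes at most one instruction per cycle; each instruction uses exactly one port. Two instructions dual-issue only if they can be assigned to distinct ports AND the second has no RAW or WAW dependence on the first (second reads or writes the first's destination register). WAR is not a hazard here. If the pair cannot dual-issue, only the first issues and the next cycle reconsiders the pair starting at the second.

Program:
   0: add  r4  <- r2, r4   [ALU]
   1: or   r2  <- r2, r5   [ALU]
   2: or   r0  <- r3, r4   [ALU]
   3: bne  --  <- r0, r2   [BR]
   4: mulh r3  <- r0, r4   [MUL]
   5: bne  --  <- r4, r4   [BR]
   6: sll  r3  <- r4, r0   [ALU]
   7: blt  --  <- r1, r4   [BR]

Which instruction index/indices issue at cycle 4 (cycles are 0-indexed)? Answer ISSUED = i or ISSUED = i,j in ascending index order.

c0: i0/i1 add.ALU or.ALU  2-wide
c1: i2 or.ALU  RAW r0
c2: i3 bne.BR  no-port BR/MUL
c3: i4 mulh.MUL  no-port MUL/BR
c4: i5/i6 bne.BR sll.ALU  2-wide
c5: i7 blt.BR  tail

ISSUED = 5,6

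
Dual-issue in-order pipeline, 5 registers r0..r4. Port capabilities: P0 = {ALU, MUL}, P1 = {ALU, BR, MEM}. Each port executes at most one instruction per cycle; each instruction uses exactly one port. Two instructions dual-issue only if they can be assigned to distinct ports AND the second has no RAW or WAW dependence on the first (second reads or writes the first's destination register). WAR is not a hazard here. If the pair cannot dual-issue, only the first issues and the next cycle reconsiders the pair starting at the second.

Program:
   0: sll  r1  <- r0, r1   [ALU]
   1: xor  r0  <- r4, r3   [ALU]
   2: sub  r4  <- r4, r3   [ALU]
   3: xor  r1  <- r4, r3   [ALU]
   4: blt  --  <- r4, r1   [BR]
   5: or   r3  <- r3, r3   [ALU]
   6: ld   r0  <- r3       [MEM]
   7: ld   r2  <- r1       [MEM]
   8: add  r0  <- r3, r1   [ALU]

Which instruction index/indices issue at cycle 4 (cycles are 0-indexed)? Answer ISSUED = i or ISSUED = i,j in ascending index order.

  cy0 -> i0,i1 (sll.ALU+xor.ALU) pair
  cy1 -> i2 (sub.ALU) RAW r4
  cy2 -> i3 (xor.ALU) RAW r1
  cy3 -> i4,i5 (blt.BR+or.ALU) pair
  cy4 -> i6 (ld.MEM) no-port MEM/MEM
  cy5 -> i7,i8 (ld.MEM+add.ALU) pair

ISSUED = 6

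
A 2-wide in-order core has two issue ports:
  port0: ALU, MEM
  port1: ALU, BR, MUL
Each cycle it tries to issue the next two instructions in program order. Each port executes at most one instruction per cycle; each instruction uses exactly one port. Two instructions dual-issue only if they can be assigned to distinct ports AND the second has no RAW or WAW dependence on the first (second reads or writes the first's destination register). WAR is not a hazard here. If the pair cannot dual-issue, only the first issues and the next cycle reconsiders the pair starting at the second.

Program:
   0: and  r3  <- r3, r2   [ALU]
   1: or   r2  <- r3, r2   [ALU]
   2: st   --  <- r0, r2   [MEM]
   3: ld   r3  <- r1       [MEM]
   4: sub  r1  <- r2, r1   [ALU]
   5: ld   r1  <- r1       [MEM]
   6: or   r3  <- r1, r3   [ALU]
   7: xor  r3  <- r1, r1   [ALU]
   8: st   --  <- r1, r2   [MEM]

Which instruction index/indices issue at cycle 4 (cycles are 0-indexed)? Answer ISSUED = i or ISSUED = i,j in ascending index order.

0. and @i0  | RAW r3
1. or @i1  | RAW r2
2. st @i2  | no-port MEM/MEM
3. ld/sub @i3,i4  | dual
4. ld @i5  | RAW r1
5. or @i6  | WAW r3
6. xor/st @i7,i8  | dual

ISSUED = 5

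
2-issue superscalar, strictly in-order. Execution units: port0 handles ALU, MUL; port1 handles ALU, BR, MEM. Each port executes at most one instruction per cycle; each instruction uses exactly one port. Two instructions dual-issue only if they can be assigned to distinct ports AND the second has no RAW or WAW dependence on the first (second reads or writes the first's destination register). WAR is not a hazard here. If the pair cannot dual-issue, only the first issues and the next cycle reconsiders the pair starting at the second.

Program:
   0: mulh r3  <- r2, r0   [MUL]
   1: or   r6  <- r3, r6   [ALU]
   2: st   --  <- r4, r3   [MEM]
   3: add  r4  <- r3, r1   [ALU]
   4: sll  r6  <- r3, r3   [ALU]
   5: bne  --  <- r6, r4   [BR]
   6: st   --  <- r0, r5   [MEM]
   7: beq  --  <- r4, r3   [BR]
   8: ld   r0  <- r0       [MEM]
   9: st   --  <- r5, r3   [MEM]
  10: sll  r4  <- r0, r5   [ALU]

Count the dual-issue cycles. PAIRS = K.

t=0 i0:mulh.MUL ; RAW r3
t=1 i1+i2:or.ALU st.MEM ; pair
t=2 i3+i4:add.ALU sll.ALU ; pair
t=3 i5:bne.BR ; no-port BR/MEM
t=4 i6:st.MEM ; no-port MEM/BR
t=5 i7:beq.BR ; no-port BR/MEM
t=6 i8:ld.MEM ; no-port MEM/MEM
t=7 i9+i10:st.MEM sll.ALU ; pair

PAIRS = 3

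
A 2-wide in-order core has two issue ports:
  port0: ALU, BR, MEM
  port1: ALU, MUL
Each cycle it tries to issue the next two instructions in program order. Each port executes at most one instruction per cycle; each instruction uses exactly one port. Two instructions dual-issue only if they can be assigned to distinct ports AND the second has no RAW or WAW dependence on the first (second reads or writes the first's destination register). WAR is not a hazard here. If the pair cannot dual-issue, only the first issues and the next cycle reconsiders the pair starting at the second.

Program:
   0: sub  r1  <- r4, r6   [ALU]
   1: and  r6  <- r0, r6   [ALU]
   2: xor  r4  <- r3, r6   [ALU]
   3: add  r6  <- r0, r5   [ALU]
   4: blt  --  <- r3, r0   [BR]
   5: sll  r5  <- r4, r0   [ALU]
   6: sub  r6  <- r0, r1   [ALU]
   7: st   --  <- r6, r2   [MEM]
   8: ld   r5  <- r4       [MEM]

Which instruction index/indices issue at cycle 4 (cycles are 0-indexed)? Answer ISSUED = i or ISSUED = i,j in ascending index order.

  cy0 -> i0/i1 (sub;and) pair
  cy1 -> i2/i3 (xor;add) pair
  cy2 -> i4/i5 (blt;sll) pair
  cy3 -> i6 (sub) RAW r6
  cy4 -> i7 (st) no-port MEM/MEM
  cy5 -> i8 (ld) tail

ISSUED = 7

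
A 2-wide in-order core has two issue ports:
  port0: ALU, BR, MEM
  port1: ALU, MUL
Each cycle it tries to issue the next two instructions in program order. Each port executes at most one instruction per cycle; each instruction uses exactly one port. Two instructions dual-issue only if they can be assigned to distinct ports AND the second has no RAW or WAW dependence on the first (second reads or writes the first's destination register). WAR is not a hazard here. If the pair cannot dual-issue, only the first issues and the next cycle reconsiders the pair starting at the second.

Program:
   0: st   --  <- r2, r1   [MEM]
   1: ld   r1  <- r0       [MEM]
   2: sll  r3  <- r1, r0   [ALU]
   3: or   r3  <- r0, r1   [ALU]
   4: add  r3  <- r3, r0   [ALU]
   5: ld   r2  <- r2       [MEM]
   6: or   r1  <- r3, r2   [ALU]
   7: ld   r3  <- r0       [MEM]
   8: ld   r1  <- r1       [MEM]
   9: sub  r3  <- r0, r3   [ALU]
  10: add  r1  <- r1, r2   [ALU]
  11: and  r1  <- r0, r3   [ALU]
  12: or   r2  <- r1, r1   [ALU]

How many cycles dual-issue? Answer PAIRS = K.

PAIRS = 3

t=0 i0:st ; no-port MEM/MEM
t=1 i1:ld ; RAW r1
t=2 i2:sll ; WAW r3
t=3 i3:or ; RAW+WAW r3
t=4 i4/i5:add+ld ; pair
t=5 i6/i7:or+ld ; pair
t=6 i8/i9:ld+sub ; pair
t=7 i10:add ; WAW r1
t=8 i11:and ; RAW r1
t=9 i12:or ; tail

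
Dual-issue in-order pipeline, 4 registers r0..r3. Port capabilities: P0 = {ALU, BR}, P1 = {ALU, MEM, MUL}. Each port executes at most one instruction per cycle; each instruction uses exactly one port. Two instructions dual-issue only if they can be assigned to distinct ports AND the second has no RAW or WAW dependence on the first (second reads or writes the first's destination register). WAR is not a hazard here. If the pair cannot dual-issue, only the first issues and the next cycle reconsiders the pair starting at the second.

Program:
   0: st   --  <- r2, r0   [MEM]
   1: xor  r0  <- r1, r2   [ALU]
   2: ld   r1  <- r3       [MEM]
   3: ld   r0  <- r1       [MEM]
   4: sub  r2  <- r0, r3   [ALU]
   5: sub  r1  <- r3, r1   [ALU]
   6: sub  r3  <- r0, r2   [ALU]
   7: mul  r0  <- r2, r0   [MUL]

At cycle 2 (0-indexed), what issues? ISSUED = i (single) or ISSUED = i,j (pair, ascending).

ISSUED = 3

#0 head=0: st/xor i0+i1 2-wide
#1 head=2: ld i2 no-port MEM/MEM
#2 head=3: ld i3 RAW r0
#3 head=4: sub/sub i4+i5 2-wide
#4 head=6: sub/mul i6+i7 2-wide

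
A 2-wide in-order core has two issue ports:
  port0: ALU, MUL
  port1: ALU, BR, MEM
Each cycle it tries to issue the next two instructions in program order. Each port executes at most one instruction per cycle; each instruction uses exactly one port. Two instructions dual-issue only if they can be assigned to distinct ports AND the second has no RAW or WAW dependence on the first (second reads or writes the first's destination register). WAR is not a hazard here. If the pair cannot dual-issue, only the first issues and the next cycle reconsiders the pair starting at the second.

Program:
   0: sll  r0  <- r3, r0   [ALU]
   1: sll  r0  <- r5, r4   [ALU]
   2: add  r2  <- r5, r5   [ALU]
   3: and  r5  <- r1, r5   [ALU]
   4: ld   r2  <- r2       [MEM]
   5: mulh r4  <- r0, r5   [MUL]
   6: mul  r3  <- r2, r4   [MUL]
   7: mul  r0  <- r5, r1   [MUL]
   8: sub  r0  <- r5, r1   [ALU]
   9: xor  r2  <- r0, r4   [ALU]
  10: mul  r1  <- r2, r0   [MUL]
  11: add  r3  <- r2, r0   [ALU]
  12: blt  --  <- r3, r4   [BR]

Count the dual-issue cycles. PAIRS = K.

PAIRS = 3

c0: i0 sll  WAW r0
c1: i1,i2 sll add  2-wide
c2: i3,i4 and ld  2-wide
c3: i5 mulh  no-port MUL/MUL
c4: i6 mul  no-port MUL/MUL
c5: i7 mul  WAW r0
c6: i8 sub  RAW r0
c7: i9 xor  RAW r2
c8: i10,i11 mul add  2-wide
c9: i12 blt  tail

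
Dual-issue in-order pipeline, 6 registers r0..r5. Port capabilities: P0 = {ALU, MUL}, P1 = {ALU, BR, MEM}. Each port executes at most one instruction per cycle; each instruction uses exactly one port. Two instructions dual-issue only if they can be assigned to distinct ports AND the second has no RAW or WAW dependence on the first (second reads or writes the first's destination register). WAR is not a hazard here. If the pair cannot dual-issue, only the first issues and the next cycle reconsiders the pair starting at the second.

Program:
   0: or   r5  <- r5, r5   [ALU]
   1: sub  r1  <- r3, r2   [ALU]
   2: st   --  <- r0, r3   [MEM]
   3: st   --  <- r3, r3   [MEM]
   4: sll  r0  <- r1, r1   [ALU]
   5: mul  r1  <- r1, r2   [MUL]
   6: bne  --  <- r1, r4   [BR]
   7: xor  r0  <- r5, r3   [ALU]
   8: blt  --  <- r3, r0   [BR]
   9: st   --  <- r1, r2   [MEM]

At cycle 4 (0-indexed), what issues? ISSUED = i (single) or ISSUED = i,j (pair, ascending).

0. or sub @i0&i1  | dual
1. st @i2  | no-port MEM/MEM
2. st sll @i3&i4  | dual
3. mul @i5  | RAW r1
4. bne xor @i6&i7  | dual
5. blt @i8  | no-port BR/MEM
6. st @i9  | tail

ISSUED = 6,7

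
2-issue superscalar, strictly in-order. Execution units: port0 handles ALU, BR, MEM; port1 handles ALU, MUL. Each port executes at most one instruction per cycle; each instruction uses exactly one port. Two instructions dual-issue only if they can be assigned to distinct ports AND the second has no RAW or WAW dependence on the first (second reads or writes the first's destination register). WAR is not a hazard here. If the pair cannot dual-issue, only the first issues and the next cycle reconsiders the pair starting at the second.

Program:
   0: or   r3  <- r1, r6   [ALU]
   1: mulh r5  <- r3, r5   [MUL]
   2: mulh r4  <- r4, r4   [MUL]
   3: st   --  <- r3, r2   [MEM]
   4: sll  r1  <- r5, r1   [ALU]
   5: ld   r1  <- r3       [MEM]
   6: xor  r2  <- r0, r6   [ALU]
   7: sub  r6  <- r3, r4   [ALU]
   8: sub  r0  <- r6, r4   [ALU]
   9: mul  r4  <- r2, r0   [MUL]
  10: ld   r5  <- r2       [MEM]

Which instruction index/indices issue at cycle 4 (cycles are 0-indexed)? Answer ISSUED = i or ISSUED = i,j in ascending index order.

ISSUED = 5,6

  cy0 -> i0 (or) RAW r3
  cy1 -> i1 (mulh) no-port MUL/MUL
  cy2 -> i2+i3 (mulh+st) pair
  cy3 -> i4 (sll) WAW r1
  cy4 -> i5+i6 (ld+xor) pair
  cy5 -> i7 (sub) RAW r6
  cy6 -> i8 (sub) RAW r0
  cy7 -> i9+i10 (mul+ld) pair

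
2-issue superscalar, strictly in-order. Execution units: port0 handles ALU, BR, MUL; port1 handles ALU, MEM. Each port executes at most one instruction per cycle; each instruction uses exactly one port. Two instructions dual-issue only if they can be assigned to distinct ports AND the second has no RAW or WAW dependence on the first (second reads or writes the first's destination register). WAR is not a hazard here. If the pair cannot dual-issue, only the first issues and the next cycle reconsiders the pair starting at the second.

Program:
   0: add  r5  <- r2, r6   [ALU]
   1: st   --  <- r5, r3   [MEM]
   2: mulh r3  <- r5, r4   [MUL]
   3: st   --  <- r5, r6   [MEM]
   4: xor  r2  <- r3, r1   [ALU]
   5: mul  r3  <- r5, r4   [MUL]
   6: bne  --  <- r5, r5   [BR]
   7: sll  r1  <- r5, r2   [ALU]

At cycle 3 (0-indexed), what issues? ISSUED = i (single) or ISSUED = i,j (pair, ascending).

ISSUED = 5

0. add.ALU @i0  | RAW r5
1. st.MEM+mulh.MUL @i1/i2  | dual
2. st.MEM+xor.ALU @i3/i4  | dual
3. mul.MUL @i5  | no-port MUL/BR
4. bne.BR+sll.ALU @i6/i7  | dual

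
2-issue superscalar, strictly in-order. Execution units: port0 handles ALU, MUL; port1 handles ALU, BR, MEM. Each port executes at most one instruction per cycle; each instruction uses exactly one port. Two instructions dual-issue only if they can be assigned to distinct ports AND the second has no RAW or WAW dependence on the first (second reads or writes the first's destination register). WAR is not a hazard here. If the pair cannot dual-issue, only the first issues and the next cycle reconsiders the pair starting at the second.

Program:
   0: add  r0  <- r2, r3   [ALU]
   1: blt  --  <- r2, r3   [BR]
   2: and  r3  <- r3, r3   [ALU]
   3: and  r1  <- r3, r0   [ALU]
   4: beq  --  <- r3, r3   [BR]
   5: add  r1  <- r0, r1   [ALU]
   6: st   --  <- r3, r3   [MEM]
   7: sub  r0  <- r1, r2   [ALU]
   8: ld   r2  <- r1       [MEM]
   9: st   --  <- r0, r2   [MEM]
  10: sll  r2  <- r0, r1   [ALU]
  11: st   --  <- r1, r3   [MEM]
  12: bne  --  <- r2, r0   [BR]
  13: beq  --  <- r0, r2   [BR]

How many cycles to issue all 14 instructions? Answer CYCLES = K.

CYCLES = 9

[0] i0&i1  add;blt  -- dual
[1] i2  and  -- RAW r3
[2] i3&i4  and;beq  -- dual
[3] i5&i6  add;st  -- dual
[4] i7&i8  sub;ld  -- dual
[5] i9&i10  st;sll  -- dual
[6] i11  st  -- no-port MEM/BR
[7] i12  bne  -- no-port BR/BR
[8] i13  beq  -- tail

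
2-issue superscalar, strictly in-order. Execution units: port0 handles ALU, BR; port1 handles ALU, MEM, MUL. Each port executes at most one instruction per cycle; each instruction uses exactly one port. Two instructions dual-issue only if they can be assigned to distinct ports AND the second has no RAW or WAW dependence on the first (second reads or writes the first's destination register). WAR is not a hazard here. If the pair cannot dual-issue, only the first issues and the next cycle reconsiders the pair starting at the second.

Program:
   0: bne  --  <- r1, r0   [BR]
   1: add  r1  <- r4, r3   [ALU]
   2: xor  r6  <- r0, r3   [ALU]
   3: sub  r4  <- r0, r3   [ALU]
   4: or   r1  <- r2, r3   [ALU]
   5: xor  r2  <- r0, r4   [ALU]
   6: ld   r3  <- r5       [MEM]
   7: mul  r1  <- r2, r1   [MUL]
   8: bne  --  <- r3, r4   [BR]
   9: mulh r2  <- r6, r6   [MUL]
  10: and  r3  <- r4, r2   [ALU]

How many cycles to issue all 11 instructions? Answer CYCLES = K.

  cy0 -> i0,i1 (bne+add) dual
  cy1 -> i2,i3 (xor+sub) dual
  cy2 -> i4,i5 (or+xor) dual
  cy3 -> i6 (ld) no-port MEM/MUL
  cy4 -> i7,i8 (mul+bne) dual
  cy5 -> i9 (mulh) RAW r2
  cy6 -> i10 (and) tail

CYCLES = 7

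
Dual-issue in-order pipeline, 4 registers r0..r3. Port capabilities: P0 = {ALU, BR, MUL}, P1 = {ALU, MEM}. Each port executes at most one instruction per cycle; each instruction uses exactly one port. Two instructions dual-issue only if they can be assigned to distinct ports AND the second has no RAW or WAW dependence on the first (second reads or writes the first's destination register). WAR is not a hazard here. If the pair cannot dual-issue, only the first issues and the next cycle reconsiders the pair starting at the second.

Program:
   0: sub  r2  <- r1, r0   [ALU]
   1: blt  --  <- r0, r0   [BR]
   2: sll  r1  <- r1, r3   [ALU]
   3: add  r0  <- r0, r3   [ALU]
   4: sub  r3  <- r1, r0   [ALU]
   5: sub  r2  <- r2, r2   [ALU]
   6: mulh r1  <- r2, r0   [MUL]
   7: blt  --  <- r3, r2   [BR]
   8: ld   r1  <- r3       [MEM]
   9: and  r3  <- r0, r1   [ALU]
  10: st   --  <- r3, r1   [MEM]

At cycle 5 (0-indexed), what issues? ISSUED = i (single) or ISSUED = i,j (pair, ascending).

ISSUED = 9

0. sub+blt @i0/i1  | 2-wide
1. sll+add @i2/i3  | 2-wide
2. sub+sub @i4/i5  | 2-wide
3. mulh @i6  | no-port MUL/BR
4. blt+ld @i7/i8  | 2-wide
5. and @i9  | RAW r3
6. st @i10  | tail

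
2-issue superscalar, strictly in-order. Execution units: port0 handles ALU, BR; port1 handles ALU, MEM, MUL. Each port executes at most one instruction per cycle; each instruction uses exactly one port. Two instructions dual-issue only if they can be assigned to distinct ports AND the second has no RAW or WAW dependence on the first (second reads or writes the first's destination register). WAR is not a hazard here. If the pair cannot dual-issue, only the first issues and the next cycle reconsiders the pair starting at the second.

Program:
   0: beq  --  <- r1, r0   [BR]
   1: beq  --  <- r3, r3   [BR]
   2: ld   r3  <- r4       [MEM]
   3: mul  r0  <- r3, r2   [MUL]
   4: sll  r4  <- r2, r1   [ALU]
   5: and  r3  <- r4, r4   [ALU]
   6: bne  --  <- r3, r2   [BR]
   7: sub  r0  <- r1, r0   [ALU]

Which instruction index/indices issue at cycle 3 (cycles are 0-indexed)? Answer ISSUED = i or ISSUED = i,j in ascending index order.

  cy0 -> i0 (beq) no-port BR/BR
  cy1 -> i1&i2 (beq;ld) 2-wide
  cy2 -> i3&i4 (mul;sll) 2-wide
  cy3 -> i5 (and) RAW r3
  cy4 -> i6&i7 (bne;sub) 2-wide

ISSUED = 5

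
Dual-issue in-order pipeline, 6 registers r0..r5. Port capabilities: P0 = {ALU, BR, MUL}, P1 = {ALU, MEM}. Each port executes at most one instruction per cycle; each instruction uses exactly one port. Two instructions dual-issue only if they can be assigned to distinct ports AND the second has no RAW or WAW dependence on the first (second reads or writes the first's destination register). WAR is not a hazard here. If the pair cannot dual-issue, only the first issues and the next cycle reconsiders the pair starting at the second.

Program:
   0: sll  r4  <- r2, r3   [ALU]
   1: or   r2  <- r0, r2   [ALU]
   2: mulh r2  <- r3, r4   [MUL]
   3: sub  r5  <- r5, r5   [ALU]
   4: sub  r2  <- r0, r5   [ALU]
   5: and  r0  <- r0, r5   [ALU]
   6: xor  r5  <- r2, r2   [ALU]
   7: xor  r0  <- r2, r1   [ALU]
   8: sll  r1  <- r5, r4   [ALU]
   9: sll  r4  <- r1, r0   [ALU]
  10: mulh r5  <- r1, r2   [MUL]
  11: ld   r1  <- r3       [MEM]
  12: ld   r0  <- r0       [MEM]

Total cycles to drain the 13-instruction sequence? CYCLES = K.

CYCLES = 8

0. sll.ALU;or.ALU @i0+i1  | pair
1. mulh.MUL;sub.ALU @i2+i3  | pair
2. sub.ALU;and.ALU @i4+i5  | pair
3. xor.ALU;xor.ALU @i6+i7  | pair
4. sll.ALU @i8  | RAW r1
5. sll.ALU;mulh.MUL @i9+i10  | pair
6. ld.MEM @i11  | no-port MEM/MEM
7. ld.MEM @i12  | tail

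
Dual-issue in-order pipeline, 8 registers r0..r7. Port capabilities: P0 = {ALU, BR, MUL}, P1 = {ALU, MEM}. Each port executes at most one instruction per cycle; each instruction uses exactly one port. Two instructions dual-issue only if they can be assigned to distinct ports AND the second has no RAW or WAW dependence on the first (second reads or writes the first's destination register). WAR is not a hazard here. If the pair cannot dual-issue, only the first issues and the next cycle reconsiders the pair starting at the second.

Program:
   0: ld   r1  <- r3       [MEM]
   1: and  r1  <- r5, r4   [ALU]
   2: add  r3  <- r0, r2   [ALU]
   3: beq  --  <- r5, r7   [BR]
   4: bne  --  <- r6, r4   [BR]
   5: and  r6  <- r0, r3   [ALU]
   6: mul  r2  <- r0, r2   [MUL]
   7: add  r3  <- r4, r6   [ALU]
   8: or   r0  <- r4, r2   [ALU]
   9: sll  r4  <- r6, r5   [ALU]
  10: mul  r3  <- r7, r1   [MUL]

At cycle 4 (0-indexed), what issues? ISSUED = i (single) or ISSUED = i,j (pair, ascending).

c0: i0 ld  WAW r1
c1: i1+i2 and add  pair
c2: i3 beq  no-port BR/BR
c3: i4+i5 bne and  pair
c4: i6+i7 mul add  pair
c5: i8+i9 or sll  pair
c6: i10 mul  tail

ISSUED = 6,7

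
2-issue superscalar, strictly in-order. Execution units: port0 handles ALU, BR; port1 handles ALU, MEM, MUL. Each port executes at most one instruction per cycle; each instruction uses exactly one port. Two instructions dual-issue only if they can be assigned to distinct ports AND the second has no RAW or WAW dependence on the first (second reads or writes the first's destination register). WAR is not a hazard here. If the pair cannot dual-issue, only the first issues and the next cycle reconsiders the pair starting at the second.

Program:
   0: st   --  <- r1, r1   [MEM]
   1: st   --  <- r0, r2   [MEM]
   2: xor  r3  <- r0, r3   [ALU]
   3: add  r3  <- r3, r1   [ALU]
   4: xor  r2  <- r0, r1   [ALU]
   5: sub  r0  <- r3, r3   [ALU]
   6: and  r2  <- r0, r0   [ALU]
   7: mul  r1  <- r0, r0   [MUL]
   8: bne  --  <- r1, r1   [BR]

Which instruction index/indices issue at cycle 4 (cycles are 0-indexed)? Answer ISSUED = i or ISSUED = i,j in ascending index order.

t=0 i0:st ; no-port MEM/MEM
t=1 i1/i2:st xor ; 2-wide
t=2 i3/i4:add xor ; 2-wide
t=3 i5:sub ; RAW r0
t=4 i6/i7:and mul ; 2-wide
t=5 i8:bne ; tail

ISSUED = 6,7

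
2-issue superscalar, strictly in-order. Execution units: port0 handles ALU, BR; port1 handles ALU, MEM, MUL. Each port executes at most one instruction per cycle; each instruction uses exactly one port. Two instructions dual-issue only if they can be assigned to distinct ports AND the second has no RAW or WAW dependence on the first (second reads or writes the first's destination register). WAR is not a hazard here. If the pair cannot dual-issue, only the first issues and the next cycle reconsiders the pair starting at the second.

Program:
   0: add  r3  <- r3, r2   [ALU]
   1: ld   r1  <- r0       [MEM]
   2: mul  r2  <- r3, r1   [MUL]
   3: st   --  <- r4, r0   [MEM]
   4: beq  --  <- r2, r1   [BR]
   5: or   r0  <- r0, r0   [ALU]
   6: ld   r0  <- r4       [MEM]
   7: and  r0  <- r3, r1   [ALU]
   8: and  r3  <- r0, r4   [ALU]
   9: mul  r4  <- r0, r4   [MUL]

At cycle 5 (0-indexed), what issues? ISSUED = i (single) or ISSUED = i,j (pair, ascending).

ISSUED = 7

  cy0 -> i0/i1 (add.ALU;ld.MEM) 2-wide
  cy1 -> i2 (mul.MUL) no-port MUL/MEM
  cy2 -> i3/i4 (st.MEM;beq.BR) 2-wide
  cy3 -> i5 (or.ALU) WAW r0
  cy4 -> i6 (ld.MEM) WAW r0
  cy5 -> i7 (and.ALU) RAW r0
  cy6 -> i8/i9 (and.ALU;mul.MUL) 2-wide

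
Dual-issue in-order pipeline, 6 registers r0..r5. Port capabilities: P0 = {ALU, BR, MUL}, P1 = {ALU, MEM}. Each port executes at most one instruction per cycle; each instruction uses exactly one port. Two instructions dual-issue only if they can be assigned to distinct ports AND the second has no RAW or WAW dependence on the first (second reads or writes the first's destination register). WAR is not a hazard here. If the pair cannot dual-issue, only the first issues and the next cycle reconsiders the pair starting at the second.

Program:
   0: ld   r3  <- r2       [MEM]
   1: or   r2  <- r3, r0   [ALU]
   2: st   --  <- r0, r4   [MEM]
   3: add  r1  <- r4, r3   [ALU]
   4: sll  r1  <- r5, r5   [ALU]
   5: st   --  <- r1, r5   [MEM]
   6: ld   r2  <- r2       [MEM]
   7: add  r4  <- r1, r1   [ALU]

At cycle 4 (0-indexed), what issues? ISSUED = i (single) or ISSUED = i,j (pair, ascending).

ISSUED = 5

c0: i0 ld  RAW r3
c1: i1,i2 or;st  pair
c2: i3 add  WAW r1
c3: i4 sll  RAW r1
c4: i5 st  no-port MEM/MEM
c5: i6,i7 ld;add  pair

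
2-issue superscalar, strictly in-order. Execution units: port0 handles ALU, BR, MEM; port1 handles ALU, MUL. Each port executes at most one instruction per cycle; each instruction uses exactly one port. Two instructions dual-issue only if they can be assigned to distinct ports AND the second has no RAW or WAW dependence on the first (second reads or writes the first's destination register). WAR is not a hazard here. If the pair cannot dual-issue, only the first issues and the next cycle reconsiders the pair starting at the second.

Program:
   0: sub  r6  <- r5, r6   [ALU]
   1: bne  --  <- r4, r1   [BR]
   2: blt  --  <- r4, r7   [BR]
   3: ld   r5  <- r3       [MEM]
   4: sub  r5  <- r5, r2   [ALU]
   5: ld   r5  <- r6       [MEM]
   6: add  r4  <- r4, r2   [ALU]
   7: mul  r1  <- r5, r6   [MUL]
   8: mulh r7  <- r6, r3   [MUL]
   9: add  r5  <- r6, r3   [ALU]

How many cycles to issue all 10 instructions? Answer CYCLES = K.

  cy0 -> i0,i1 (sub bne) pair
  cy1 -> i2 (blt) no-port BR/MEM
  cy2 -> i3 (ld) RAW+WAW r5
  cy3 -> i4 (sub) WAW r5
  cy4 -> i5,i6 (ld add) pair
  cy5 -> i7 (mul) no-port MUL/MUL
  cy6 -> i8,i9 (mulh add) pair

CYCLES = 7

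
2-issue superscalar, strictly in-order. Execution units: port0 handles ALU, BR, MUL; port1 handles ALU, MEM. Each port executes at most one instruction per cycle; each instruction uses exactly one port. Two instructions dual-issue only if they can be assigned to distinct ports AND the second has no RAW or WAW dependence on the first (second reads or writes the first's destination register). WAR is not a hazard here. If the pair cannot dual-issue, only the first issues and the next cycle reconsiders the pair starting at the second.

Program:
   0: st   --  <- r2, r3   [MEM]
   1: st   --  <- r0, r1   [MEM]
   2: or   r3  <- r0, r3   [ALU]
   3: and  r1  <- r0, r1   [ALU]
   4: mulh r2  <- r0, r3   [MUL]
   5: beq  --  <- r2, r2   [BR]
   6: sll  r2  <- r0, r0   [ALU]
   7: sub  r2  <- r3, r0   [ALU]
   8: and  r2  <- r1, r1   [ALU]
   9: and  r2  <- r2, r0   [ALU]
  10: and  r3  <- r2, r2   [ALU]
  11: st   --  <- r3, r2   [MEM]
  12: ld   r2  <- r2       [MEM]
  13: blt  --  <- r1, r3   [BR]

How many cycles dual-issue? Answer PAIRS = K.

PAIRS = 4

[0] i0  st.MEM  -- no-port MEM/MEM
[1] i1&i2  st.MEM;or.ALU  -- pair
[2] i3&i4  and.ALU;mulh.MUL  -- pair
[3] i5&i6  beq.BR;sll.ALU  -- pair
[4] i7  sub.ALU  -- WAW r2
[5] i8  and.ALU  -- RAW+WAW r2
[6] i9  and.ALU  -- RAW r2
[7] i10  and.ALU  -- RAW r3
[8] i11  st.MEM  -- no-port MEM/MEM
[9] i12&i13  ld.MEM;blt.BR  -- pair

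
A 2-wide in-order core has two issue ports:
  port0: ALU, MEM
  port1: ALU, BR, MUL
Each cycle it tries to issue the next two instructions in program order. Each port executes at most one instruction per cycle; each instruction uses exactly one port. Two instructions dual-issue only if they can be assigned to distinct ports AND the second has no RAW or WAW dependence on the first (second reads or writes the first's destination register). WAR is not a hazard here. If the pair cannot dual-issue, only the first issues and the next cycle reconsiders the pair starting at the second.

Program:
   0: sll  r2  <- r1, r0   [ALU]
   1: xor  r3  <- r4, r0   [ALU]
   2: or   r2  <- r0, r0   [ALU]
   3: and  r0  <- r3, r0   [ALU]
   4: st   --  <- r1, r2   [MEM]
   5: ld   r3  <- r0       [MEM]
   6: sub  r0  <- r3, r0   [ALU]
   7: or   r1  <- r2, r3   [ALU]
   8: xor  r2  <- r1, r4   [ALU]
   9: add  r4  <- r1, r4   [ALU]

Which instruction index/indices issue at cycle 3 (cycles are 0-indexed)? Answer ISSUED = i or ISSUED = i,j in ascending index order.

  cy0 -> i0&i1 (sll xor) dual
  cy1 -> i2&i3 (or and) dual
  cy2 -> i4 (st) no-port MEM/MEM
  cy3 -> i5 (ld) RAW r3
  cy4 -> i6&i7 (sub or) dual
  cy5 -> i8&i9 (xor add) dual

ISSUED = 5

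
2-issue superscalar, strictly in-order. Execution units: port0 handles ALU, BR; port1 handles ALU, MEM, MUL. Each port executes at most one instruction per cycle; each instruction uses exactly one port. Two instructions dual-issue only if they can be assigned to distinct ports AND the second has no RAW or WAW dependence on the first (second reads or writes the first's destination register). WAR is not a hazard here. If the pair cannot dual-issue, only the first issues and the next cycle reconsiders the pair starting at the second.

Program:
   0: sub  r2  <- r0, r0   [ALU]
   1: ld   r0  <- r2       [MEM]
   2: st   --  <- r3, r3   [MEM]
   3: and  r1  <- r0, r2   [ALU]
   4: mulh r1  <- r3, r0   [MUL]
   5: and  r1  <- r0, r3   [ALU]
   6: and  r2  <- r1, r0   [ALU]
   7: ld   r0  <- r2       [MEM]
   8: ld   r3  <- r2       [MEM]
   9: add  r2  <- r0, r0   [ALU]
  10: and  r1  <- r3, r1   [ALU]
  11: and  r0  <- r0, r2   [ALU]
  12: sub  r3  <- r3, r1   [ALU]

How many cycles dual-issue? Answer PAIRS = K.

t=0 i0:sub.ALU ; RAW r2
t=1 i1:ld.MEM ; no-port MEM/MEM
t=2 i2/i3:st.MEM/and.ALU ; pair
t=3 i4:mulh.MUL ; WAW r1
t=4 i5:and.ALU ; RAW r1
t=5 i6:and.ALU ; RAW r2
t=6 i7:ld.MEM ; no-port MEM/MEM
t=7 i8/i9:ld.MEM/add.ALU ; pair
t=8 i10/i11:and.ALU/and.ALU ; pair
t=9 i12:sub.ALU ; tail

PAIRS = 3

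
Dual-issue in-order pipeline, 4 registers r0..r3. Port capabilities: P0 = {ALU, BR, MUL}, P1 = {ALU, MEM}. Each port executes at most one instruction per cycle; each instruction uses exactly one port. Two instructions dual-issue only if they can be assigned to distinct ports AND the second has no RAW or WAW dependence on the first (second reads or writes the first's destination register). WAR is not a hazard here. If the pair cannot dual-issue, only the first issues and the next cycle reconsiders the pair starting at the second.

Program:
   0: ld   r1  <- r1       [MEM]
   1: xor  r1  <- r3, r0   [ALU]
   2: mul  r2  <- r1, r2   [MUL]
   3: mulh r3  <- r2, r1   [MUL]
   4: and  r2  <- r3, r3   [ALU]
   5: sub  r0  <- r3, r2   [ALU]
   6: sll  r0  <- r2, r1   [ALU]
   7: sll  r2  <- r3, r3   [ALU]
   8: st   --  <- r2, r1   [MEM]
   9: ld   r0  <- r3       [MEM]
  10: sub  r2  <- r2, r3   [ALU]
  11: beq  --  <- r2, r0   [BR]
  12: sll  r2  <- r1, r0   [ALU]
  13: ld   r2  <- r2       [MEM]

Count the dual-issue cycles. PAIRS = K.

PAIRS = 3

  cy0 -> i0 (ld) WAW r1
  cy1 -> i1 (xor) RAW r1
  cy2 -> i2 (mul) no-port MUL/MUL
  cy3 -> i3 (mulh) RAW r3
  cy4 -> i4 (and) RAW r2
  cy5 -> i5 (sub) WAW r0
  cy6 -> i6/i7 (sll/sll) dual
  cy7 -> i8 (st) no-port MEM/MEM
  cy8 -> i9/i10 (ld/sub) dual
  cy9 -> i11/i12 (beq/sll) dual
  cy10 -> i13 (ld) tail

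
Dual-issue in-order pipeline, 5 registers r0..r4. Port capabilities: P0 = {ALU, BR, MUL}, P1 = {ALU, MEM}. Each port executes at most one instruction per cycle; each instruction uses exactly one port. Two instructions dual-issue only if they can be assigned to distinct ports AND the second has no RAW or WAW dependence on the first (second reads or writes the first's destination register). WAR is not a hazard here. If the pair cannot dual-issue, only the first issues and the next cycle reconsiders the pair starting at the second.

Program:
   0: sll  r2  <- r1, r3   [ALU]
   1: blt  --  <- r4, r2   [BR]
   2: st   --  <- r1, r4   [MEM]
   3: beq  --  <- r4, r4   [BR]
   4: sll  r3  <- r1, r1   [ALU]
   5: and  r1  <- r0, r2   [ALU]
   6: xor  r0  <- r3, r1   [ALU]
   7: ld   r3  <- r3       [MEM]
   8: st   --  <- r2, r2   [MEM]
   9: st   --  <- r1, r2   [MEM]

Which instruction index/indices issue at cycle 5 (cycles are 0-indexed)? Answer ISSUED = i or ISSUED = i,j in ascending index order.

  cy0 -> i0 (sll.ALU) RAW r2
  cy1 -> i1&i2 (blt.BR st.MEM) 2-wide
  cy2 -> i3&i4 (beq.BR sll.ALU) 2-wide
  cy3 -> i5 (and.ALU) RAW r1
  cy4 -> i6&i7 (xor.ALU ld.MEM) 2-wide
  cy5 -> i8 (st.MEM) no-port MEM/MEM
  cy6 -> i9 (st.MEM) tail

ISSUED = 8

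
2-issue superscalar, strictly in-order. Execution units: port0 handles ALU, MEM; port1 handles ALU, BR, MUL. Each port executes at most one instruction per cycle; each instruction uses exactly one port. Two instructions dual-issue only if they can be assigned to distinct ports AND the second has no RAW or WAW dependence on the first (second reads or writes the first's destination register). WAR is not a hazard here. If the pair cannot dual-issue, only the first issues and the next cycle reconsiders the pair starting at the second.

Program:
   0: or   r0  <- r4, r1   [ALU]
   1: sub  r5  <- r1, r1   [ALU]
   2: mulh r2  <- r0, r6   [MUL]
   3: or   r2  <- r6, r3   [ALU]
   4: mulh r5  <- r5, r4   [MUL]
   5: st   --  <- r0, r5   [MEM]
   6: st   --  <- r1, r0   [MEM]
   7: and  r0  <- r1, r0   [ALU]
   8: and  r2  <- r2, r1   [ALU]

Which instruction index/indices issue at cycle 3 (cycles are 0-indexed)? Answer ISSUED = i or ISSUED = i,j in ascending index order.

[0] i0/i1  or sub  -- dual
[1] i2  mulh  -- WAW r2
[2] i3/i4  or mulh  -- dual
[3] i5  st  -- no-port MEM/MEM
[4] i6/i7  st and  -- dual
[5] i8  and  -- tail

ISSUED = 5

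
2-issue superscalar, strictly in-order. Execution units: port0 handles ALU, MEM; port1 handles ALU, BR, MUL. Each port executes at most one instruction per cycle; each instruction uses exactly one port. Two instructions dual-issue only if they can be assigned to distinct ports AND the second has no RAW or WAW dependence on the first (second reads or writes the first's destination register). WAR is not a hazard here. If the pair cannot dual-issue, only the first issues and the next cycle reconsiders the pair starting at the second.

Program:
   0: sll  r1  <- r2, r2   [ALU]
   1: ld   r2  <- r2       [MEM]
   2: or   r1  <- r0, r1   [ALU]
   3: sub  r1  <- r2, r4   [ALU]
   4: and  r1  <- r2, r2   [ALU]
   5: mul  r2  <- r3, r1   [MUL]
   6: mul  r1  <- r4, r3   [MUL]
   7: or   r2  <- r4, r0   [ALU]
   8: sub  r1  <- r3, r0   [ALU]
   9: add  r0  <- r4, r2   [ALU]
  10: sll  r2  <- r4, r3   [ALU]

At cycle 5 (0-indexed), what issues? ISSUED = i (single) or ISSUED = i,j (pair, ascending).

ISSUED = 6,7

c0: i0/i1 sll/ld  dual
c1: i2 or  WAW r1
c2: i3 sub  WAW r1
c3: i4 and  RAW r1
c4: i5 mul  no-port MUL/MUL
c5: i6/i7 mul/or  dual
c6: i8/i9 sub/add  dual
c7: i10 sll  tail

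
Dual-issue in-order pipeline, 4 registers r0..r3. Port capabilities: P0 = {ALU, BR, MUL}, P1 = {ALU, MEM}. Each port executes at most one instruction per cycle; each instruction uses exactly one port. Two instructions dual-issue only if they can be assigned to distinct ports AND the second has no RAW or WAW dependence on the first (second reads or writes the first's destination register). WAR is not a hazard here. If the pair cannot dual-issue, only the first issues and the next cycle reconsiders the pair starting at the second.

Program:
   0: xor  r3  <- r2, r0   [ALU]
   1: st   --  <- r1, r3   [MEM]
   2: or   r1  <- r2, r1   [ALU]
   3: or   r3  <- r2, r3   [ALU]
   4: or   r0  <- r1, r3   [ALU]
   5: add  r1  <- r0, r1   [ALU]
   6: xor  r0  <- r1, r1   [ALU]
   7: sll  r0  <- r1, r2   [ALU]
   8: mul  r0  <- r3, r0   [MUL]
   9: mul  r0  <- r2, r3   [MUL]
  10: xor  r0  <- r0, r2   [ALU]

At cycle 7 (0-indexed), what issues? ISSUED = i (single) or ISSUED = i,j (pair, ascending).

ISSUED = 8

t=0 i0:xor ; RAW r3
t=1 i1,i2:st+or ; 2-wide
t=2 i3:or ; RAW r3
t=3 i4:or ; RAW r0
t=4 i5:add ; RAW r1
t=5 i6:xor ; WAW r0
t=6 i7:sll ; RAW+WAW r0
t=7 i8:mul ; no-port MUL/MUL
t=8 i9:mul ; RAW+WAW r0
t=9 i10:xor ; tail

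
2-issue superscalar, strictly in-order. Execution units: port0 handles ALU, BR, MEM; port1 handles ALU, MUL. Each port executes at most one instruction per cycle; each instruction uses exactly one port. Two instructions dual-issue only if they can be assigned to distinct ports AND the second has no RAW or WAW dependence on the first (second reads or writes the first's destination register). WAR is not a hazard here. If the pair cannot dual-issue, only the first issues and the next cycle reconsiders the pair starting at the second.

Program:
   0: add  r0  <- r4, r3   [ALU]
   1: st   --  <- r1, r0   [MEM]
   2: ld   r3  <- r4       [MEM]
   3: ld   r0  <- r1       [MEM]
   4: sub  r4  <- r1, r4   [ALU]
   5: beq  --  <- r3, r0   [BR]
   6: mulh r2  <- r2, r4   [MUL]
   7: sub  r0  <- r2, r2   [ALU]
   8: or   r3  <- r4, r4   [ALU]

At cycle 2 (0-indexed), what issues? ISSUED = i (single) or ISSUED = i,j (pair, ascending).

[0] i0  add  -- RAW r0
[1] i1  st  -- no-port MEM/MEM
[2] i2  ld  -- no-port MEM/MEM
[3] i3+i4  ld;sub  -- pair
[4] i5+i6  beq;mulh  -- pair
[5] i7+i8  sub;or  -- pair

ISSUED = 2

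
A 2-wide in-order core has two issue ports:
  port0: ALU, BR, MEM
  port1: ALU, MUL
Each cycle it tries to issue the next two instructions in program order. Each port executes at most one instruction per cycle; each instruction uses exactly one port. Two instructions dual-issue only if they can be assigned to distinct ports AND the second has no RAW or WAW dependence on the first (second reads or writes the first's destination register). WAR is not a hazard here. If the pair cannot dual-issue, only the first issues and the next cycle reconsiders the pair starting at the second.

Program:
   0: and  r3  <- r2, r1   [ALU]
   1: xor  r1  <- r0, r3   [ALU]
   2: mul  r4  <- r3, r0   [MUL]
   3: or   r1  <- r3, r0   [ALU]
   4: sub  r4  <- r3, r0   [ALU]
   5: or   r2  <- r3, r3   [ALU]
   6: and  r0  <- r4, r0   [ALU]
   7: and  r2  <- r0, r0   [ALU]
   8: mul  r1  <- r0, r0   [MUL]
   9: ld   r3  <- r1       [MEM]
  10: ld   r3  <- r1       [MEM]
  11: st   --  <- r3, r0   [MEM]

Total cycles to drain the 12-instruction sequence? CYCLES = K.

CYCLES = 8

  cy0 -> i0 (and) RAW r3
  cy1 -> i1+i2 (xor;mul) 2-wide
  cy2 -> i3+i4 (or;sub) 2-wide
  cy3 -> i5+i6 (or;and) 2-wide
  cy4 -> i7+i8 (and;mul) 2-wide
  cy5 -> i9 (ld) no-port MEM/MEM
  cy6 -> i10 (ld) no-port MEM/MEM
  cy7 -> i11 (st) tail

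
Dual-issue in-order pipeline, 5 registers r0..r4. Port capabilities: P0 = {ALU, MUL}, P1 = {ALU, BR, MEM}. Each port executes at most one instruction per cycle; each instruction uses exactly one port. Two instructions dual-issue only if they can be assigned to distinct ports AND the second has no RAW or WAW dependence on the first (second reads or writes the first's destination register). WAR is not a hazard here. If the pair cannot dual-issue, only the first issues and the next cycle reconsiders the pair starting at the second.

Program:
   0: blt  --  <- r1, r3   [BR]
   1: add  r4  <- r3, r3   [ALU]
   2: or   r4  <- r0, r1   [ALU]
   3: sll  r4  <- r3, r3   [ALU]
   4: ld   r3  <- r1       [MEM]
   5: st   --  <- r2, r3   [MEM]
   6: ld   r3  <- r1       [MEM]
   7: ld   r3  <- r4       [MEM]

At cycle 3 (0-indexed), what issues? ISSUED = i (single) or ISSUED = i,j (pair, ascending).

c0: i0+i1 blt.BR+add.ALU  pair
c1: i2 or.ALU  WAW r4
c2: i3+i4 sll.ALU+ld.MEM  pair
c3: i5 st.MEM  no-port MEM/MEM
c4: i6 ld.MEM  no-port MEM/MEM
c5: i7 ld.MEM  tail

ISSUED = 5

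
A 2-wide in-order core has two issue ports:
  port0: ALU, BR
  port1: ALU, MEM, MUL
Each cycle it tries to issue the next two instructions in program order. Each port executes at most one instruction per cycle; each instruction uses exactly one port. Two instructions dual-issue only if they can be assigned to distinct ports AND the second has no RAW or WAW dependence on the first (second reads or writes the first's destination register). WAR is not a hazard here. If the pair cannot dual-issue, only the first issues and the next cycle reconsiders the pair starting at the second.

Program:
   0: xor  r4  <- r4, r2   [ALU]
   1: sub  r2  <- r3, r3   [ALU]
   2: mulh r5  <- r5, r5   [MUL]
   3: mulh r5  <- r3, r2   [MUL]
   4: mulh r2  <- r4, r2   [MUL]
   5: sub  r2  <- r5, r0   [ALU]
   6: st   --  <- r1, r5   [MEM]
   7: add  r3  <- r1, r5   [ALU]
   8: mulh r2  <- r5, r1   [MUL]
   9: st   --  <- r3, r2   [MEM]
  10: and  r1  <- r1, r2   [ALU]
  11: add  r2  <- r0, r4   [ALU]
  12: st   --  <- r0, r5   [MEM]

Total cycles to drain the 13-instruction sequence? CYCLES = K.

CYCLES = 8

c0: i0/i1 xor.ALU sub.ALU  2-wide
c1: i2 mulh.MUL  no-port MUL/MUL
c2: i3 mulh.MUL  no-port MUL/MUL
c3: i4 mulh.MUL  WAW r2
c4: i5/i6 sub.ALU st.MEM  2-wide
c5: i7/i8 add.ALU mulh.MUL  2-wide
c6: i9/i10 st.MEM and.ALU  2-wide
c7: i11/i12 add.ALU st.MEM  2-wide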